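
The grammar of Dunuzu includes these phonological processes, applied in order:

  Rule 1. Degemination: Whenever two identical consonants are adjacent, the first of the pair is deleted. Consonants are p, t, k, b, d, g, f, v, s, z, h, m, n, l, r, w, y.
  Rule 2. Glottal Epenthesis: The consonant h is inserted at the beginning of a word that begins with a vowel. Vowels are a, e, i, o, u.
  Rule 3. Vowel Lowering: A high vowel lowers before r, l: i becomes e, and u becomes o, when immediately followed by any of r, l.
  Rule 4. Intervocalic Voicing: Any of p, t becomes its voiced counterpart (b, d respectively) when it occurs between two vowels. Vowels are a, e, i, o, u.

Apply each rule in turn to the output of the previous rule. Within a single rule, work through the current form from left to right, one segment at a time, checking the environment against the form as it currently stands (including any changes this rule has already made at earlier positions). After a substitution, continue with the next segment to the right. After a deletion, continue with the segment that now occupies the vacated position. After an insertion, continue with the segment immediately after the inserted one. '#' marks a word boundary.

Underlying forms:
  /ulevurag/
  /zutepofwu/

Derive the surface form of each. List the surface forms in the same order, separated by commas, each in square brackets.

/ulevurag/:
  Rule 1 Degemination: no change — [ulevurag]
  Rule 2 Glottal Epenthesis: [ulevurag] → [hulevurag]
  Rule 3 Vowel Lowering: [hulevurag] → [holevorag]
  Rule 4 Intervocalic Voicing: no change — [holevorag]
/zutepofwu/:
  Rule 1 Degemination: no change — [zutepofwu]
  Rule 2 Glottal Epenthesis: no change — [zutepofwu]
  Rule 3 Vowel Lowering: no change — [zutepofwu]
  Rule 4 Intervocalic Voicing: [zutepofwu] → [zudebofwu]

[holevorag], [zudebofwu]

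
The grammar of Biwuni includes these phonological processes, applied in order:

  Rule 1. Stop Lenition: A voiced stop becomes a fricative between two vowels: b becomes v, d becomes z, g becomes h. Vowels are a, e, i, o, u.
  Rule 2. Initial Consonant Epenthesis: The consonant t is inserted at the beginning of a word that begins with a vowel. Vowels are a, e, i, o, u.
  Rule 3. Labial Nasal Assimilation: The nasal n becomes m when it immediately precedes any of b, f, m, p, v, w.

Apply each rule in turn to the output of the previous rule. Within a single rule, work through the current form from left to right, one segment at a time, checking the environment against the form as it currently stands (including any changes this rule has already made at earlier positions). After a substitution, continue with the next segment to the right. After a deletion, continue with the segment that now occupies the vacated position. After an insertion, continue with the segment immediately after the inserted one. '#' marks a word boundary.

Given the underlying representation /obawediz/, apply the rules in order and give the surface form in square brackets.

[tovaweziz]

Rule 1 Stop Lenition: [obawediz] → [ovaweziz]
Rule 2 Initial Consonant Epenthesis: [ovaweziz] → [tovaweziz]
Rule 3 Labial Nasal Assimilation: no change — [tovaweziz]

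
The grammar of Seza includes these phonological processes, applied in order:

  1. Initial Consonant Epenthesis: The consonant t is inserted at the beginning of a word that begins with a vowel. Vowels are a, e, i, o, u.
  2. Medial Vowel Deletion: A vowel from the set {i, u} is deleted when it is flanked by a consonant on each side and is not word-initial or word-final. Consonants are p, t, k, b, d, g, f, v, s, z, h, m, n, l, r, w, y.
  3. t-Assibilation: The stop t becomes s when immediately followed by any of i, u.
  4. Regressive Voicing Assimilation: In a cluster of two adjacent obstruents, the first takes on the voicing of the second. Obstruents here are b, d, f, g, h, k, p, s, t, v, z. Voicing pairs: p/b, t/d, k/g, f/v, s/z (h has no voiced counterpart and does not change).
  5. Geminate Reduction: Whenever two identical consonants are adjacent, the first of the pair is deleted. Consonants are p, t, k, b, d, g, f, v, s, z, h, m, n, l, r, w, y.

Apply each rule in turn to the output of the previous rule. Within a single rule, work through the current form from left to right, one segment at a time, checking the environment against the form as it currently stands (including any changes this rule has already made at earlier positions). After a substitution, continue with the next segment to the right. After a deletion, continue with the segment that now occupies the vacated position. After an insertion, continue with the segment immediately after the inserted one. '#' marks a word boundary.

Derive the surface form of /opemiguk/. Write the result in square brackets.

1 Initial Consonant Epenthesis: [opemiguk] → [topemiguk]
2 Medial Vowel Deletion: [topemiguk] → [topemgk]
3 t-Assibilation: no change — [topemgk]
4 Regressive Voicing Assimilation: [topemgk] → [topemkk]
5 Geminate Reduction: [topemkk] → [topemk]

[topemk]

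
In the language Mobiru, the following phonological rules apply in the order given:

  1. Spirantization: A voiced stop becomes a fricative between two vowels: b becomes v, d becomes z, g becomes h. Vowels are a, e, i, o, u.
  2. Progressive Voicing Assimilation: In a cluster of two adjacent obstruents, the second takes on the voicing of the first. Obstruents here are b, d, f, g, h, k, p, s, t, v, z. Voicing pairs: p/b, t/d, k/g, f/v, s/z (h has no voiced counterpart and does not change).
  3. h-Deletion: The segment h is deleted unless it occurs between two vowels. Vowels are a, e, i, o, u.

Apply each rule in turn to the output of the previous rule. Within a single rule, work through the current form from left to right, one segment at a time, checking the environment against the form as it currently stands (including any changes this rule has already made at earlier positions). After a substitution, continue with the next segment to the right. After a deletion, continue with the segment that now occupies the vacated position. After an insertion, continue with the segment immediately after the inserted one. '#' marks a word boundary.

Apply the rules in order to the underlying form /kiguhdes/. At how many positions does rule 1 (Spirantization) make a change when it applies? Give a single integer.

1 Spirantization: [kiguhdes] → [kihuhdes]
2 Progressive Voicing Assimilation: [kihuhdes] → [kihuhtes]
3 h-Deletion: [kihuhtes] → [kihutes]
Rule 1 changed 1 position(s).

1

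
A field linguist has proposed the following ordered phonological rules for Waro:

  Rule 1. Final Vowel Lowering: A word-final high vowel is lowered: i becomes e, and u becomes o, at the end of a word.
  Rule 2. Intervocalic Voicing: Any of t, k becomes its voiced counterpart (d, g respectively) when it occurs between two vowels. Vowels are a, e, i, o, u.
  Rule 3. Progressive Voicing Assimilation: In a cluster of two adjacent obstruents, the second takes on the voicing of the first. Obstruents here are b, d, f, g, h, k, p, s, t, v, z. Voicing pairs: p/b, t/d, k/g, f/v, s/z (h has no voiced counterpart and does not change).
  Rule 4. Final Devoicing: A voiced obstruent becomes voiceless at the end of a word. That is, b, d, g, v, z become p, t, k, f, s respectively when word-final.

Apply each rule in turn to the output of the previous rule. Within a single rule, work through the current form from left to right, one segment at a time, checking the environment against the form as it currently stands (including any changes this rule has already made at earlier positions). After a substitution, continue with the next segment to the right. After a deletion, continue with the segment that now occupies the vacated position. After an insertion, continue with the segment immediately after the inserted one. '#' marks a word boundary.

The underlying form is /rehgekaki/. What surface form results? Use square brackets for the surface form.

[rehkegage]

Rule 1 Final Vowel Lowering: [rehgekaki] → [rehgekake]
Rule 2 Intervocalic Voicing: [rehgekake] → [rehgegage]
Rule 3 Progressive Voicing Assimilation: [rehgegage] → [rehkegage]
Rule 4 Final Devoicing: no change — [rehkegage]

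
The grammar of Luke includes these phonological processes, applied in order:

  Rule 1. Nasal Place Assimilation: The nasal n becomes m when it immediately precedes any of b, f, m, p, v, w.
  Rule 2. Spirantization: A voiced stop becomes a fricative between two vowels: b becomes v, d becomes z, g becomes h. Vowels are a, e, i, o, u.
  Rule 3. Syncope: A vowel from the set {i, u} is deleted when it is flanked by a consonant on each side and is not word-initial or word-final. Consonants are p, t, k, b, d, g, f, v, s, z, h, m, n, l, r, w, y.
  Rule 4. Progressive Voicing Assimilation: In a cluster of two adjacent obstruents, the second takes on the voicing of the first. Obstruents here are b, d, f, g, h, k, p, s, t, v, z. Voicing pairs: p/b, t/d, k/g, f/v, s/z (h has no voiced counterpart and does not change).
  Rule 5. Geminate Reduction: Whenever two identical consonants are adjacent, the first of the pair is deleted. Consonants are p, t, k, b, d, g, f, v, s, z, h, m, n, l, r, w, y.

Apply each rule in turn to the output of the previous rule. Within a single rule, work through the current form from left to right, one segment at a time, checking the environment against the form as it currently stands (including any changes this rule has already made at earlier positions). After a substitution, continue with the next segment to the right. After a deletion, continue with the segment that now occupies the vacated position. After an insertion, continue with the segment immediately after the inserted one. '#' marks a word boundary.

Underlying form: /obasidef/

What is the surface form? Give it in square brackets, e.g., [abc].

[ovasef]

Rule 1 Nasal Place Assimilation: no change — [obasidef]
Rule 2 Spirantization: [obasidef] → [ovasizef]
Rule 3 Syncope: [ovasizef] → [ovaszef]
Rule 4 Progressive Voicing Assimilation: [ovaszef] → [ovassef]
Rule 5 Geminate Reduction: [ovassef] → [ovasef]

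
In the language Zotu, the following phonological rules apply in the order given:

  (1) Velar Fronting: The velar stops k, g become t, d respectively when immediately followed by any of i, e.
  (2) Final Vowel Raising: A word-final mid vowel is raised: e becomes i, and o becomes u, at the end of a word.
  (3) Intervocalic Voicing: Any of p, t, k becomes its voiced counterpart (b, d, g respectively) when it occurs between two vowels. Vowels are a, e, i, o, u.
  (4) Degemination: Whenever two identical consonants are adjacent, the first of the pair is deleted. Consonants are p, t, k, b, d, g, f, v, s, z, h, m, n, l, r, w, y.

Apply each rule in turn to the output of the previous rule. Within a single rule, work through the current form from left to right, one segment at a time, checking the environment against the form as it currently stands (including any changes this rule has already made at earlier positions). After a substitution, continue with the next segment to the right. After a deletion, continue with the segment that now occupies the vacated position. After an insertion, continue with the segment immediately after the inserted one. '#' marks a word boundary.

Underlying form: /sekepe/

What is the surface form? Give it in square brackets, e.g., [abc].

[sedebi]

(1) Velar Fronting: [sekepe] → [setepe]
(2) Final Vowel Raising: [setepe] → [setepi]
(3) Intervocalic Voicing: [setepi] → [sedebi]
(4) Degemination: no change — [sedebi]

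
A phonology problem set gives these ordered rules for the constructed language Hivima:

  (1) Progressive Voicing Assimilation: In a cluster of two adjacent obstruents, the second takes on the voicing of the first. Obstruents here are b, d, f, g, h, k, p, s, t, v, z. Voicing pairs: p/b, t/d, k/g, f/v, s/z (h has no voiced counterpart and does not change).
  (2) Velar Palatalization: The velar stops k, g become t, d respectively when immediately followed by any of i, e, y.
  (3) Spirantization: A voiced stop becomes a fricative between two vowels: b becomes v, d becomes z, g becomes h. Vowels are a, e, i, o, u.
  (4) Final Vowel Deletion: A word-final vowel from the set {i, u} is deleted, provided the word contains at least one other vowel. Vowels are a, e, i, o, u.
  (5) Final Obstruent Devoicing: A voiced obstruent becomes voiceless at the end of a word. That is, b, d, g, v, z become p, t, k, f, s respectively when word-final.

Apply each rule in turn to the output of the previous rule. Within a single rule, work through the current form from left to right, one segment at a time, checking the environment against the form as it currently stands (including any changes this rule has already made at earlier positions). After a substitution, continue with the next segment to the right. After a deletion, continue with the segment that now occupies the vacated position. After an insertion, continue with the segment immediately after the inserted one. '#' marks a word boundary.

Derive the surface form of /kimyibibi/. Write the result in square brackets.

(1) Progressive Voicing Assimilation: no change — [kimyibibi]
(2) Velar Palatalization: [kimyibibi] → [timyibibi]
(3) Spirantization: [timyibibi] → [timyivivi]
(4) Final Vowel Deletion: [timyivivi] → [timyiviv]
(5) Final Obstruent Devoicing: [timyiviv] → [timyivif]

[timyivif]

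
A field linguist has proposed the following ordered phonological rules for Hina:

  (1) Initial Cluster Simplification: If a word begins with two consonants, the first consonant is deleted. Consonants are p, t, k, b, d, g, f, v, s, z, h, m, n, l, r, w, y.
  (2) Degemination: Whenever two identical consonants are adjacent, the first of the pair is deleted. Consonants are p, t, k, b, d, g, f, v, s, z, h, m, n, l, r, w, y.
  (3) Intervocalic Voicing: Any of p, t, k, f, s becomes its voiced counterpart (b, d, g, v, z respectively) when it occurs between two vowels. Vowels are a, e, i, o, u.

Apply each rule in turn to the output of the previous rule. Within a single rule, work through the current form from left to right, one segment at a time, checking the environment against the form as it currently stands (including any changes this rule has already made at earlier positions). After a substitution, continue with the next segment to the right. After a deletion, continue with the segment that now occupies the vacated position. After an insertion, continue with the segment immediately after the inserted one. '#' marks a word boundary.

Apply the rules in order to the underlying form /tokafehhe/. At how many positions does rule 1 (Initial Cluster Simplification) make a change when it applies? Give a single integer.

(1) Initial Cluster Simplification: no change — [tokafehhe]
(2) Degemination: [tokafehhe] → [tokafehe]
(3) Intervocalic Voicing: [tokafehe] → [togavehe]
Rule 1 changed 0 position(s).

0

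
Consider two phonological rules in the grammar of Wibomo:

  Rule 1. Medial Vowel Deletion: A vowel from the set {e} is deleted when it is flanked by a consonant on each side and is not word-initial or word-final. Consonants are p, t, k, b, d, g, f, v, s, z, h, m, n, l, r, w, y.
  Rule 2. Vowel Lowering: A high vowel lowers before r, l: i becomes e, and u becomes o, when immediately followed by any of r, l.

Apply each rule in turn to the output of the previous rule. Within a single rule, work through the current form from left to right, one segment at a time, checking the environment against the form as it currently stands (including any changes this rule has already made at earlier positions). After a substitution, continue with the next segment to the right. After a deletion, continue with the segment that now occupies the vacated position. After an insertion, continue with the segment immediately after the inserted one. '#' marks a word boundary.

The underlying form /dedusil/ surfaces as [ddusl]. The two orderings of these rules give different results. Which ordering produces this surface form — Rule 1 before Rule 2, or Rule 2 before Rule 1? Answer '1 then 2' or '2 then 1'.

2 then 1

Order 1 then 2:
  1 Medial Vowel Deletion: [dedusil] → [ddusil]
  2 Vowel Lowering: [ddusil] → [ddusel]
  result: [ddusel]
Order 2 then 1:
  2 Vowel Lowering: [dedusil] → [dedusel]
  1 Medial Vowel Deletion: [dedusel] → [ddusl]
  result: [ddusl]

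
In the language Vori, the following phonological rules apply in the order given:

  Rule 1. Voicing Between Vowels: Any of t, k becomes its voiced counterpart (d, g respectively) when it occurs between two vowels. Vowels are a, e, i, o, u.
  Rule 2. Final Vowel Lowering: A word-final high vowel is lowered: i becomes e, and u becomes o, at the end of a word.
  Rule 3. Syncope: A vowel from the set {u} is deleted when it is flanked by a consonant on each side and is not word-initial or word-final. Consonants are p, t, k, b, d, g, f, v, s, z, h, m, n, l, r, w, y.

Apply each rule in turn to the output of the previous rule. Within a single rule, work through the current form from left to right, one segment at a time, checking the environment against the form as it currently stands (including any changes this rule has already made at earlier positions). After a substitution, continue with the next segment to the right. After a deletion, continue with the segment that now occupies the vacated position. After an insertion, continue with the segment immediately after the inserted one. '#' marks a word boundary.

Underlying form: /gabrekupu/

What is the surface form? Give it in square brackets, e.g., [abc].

[gabregpo]

Rule 1 Voicing Between Vowels: [gabrekupu] → [gabregupu]
Rule 2 Final Vowel Lowering: [gabregupu] → [gabregupo]
Rule 3 Syncope: [gabregupo] → [gabregpo]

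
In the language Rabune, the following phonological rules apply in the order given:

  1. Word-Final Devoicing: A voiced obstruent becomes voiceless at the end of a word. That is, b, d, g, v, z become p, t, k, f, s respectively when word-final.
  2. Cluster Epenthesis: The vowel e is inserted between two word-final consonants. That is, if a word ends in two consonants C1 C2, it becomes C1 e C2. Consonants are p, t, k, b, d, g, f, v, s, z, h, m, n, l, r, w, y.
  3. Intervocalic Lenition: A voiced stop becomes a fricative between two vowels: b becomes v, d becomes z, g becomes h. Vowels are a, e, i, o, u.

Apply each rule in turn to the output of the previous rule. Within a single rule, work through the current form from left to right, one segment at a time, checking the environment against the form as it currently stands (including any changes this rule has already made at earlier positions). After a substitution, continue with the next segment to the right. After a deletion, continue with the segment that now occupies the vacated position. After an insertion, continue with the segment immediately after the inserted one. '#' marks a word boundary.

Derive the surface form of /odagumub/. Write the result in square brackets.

1 Word-Final Devoicing: [odagumub] → [odagumup]
2 Cluster Epenthesis: no change — [odagumup]
3 Intervocalic Lenition: [odagumup] → [ozahumup]

[ozahumup]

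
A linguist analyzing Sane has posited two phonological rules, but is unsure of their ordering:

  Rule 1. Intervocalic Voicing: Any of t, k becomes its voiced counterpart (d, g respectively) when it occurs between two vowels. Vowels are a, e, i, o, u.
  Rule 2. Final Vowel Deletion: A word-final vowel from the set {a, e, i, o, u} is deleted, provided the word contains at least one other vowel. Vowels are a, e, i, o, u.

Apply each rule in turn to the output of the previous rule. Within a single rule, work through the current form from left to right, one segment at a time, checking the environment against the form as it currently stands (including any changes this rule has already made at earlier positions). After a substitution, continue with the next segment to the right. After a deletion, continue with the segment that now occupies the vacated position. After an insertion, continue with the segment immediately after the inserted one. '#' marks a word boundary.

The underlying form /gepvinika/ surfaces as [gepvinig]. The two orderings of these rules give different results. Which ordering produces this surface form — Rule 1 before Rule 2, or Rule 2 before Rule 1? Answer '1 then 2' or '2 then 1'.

Order 1 then 2:
  1 Intervocalic Voicing: [gepvinika] → [gepviniga]
  2 Final Vowel Deletion: [gepviniga] → [gepvinig]
  result: [gepvinig]
Order 2 then 1:
  2 Final Vowel Deletion: [gepvinika] → [gepvinik]
  1 Intervocalic Voicing: no change — [gepvinik]
  result: [gepvinik]

1 then 2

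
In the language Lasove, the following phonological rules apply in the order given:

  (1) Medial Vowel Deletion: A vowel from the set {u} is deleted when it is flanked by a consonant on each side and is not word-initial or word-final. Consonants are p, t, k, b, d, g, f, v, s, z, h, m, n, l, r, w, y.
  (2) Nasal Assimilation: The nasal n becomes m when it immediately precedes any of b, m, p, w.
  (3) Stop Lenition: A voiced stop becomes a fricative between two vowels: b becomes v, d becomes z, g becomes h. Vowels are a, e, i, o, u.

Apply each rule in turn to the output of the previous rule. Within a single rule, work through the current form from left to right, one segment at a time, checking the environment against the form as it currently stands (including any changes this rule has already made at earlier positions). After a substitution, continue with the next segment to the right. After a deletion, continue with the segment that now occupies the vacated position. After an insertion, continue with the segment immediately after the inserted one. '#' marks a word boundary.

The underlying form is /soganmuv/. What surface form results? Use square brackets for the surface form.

[sohammv]

(1) Medial Vowel Deletion: [soganmuv] → [soganmv]
(2) Nasal Assimilation: [soganmv] → [sogammv]
(3) Stop Lenition: [sogammv] → [sohammv]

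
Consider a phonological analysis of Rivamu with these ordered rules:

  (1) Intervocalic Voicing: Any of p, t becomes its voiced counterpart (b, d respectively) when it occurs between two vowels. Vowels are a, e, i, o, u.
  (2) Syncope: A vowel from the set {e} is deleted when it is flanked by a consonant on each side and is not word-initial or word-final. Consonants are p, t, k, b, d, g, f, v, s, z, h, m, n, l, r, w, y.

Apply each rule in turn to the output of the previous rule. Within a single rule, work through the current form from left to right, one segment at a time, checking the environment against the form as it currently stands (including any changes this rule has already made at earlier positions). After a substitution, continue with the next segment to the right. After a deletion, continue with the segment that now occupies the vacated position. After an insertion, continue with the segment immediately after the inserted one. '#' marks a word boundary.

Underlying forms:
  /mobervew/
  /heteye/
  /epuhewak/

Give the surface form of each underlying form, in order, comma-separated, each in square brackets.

[mobrvw], [hdye], [ebuhwak]

/mobervew/:
  (1) Intervocalic Voicing: no change — [mobervew]
  (2) Syncope: [mobervew] → [mobrvw]
/heteye/:
  (1) Intervocalic Voicing: [heteye] → [hedeye]
  (2) Syncope: [hedeye] → [hdye]
/epuhewak/:
  (1) Intervocalic Voicing: [epuhewak] → [ebuhewak]
  (2) Syncope: [ebuhewak] → [ebuhwak]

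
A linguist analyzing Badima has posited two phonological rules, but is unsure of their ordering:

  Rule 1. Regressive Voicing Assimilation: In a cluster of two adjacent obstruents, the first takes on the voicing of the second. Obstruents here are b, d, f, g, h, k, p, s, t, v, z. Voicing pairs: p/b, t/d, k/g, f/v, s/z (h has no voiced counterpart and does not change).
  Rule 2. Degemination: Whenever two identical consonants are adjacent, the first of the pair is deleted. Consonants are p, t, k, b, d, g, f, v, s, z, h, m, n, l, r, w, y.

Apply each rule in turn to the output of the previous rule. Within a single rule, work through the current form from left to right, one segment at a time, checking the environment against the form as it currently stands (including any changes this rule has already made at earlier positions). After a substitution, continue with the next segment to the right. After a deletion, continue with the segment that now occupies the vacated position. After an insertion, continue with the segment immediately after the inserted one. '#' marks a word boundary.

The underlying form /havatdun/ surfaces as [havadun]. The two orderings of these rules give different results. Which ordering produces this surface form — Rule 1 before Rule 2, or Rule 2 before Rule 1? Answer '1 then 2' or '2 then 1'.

Order 1 then 2:
  1 Regressive Voicing Assimilation: [havatdun] → [havaddun]
  2 Degemination: [havaddun] → [havadun]
  result: [havadun]
Order 2 then 1:
  2 Degemination: no change — [havatdun]
  1 Regressive Voicing Assimilation: [havatdun] → [havaddun]
  result: [havaddun]

1 then 2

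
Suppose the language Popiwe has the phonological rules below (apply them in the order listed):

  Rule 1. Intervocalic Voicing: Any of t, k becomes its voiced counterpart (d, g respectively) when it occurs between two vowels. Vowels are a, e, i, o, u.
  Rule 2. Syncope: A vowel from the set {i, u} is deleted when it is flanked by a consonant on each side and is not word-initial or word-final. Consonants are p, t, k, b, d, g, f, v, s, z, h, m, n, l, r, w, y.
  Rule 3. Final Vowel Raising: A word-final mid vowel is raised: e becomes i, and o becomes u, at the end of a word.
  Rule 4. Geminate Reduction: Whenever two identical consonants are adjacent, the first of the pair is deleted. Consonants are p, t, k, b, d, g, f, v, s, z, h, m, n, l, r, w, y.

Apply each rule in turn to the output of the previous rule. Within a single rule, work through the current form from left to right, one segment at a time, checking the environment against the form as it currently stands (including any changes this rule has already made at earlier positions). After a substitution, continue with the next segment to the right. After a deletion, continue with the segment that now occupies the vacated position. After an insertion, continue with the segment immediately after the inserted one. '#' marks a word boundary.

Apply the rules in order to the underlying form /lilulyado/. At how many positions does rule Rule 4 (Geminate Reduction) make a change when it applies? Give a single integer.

Rule 1 Intervocalic Voicing: no change — [lilulyado]
Rule 2 Syncope: [lilulyado] → [lllyado]
Rule 3 Final Vowel Raising: [lllyado] → [lllyadu]
Rule 4 Geminate Reduction: [lllyadu] → [lyadu]
Rule Rule 4 changed 2 position(s).

2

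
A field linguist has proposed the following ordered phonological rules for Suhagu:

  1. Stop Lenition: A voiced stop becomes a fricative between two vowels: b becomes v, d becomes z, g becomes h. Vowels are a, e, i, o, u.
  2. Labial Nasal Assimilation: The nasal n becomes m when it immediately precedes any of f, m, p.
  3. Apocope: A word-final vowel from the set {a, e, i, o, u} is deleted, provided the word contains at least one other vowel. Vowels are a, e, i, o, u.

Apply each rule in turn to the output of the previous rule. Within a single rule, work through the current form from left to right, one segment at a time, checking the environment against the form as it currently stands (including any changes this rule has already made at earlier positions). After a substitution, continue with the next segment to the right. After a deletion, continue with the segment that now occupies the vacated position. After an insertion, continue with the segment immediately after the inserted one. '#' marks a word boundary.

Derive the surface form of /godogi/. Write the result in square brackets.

[gozoh]

1 Stop Lenition: [godogi] → [gozohi]
2 Labial Nasal Assimilation: no change — [gozohi]
3 Apocope: [gozohi] → [gozoh]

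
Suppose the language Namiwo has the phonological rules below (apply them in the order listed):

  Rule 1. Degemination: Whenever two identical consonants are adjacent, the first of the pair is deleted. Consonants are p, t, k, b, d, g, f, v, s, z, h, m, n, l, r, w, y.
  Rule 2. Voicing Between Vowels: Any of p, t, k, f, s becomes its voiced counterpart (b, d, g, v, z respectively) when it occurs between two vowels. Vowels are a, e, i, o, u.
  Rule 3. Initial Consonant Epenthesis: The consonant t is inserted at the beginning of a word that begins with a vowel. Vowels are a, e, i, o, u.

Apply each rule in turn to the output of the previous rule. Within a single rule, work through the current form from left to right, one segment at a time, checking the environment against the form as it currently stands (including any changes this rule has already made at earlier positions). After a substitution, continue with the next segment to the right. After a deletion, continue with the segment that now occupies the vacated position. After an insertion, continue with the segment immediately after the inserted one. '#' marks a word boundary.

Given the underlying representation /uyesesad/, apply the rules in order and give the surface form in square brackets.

Rule 1 Degemination: no change — [uyesesad]
Rule 2 Voicing Between Vowels: [uyesesad] → [uyezezad]
Rule 3 Initial Consonant Epenthesis: [uyezezad] → [tuyezezad]

[tuyezezad]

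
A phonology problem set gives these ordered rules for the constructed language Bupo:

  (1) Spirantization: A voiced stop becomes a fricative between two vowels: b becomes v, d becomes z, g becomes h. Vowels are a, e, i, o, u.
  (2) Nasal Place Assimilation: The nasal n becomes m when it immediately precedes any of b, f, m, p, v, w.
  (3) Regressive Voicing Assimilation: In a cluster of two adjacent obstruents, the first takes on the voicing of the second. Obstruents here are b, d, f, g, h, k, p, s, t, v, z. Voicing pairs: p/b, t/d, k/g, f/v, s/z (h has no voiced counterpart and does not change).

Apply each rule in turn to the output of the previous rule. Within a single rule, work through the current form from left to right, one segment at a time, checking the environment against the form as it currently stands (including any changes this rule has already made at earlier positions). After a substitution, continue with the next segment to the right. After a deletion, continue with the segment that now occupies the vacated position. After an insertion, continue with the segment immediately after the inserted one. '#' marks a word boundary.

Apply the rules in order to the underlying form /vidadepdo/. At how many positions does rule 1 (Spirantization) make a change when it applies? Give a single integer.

2

(1) Spirantization: [vidadepdo] → [vizazepdo]
(2) Nasal Place Assimilation: no change — [vizazepdo]
(3) Regressive Voicing Assimilation: [vizazepdo] → [vizazebdo]
Rule 1 changed 2 position(s).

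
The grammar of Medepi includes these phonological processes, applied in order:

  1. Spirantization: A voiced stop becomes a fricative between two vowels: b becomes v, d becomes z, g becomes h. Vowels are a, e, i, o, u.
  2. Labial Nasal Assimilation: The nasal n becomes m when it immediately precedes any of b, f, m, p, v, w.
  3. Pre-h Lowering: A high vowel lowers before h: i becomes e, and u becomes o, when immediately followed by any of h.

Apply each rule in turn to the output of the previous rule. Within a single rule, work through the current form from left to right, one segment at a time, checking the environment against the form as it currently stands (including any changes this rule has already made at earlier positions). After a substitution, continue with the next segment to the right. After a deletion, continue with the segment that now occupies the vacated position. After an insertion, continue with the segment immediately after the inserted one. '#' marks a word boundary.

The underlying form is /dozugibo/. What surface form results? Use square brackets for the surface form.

[dozohivo]

1 Spirantization: [dozugibo] → [dozuhivo]
2 Labial Nasal Assimilation: no change — [dozuhivo]
3 Pre-h Lowering: [dozuhivo] → [dozohivo]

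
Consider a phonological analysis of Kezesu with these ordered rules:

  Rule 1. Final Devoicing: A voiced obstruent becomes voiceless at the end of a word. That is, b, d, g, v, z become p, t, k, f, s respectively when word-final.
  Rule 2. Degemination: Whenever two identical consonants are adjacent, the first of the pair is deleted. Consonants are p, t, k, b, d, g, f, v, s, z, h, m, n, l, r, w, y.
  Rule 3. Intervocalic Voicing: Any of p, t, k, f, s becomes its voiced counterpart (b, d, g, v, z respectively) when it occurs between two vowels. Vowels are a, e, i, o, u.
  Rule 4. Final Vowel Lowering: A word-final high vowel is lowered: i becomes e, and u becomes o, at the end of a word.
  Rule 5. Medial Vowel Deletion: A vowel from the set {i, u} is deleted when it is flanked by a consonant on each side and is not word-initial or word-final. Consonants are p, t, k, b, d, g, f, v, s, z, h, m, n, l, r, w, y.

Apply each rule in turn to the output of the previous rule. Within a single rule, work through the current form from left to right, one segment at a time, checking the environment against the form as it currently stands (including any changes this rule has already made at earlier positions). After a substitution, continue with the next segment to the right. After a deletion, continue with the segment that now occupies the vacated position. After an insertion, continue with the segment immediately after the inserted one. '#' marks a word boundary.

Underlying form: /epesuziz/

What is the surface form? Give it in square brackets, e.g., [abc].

[ebezzs]

Rule 1 Final Devoicing: [epesuziz] → [epesuzis]
Rule 2 Degemination: no change — [epesuzis]
Rule 3 Intervocalic Voicing: [epesuzis] → [ebezuzis]
Rule 4 Final Vowel Lowering: no change — [ebezuzis]
Rule 5 Medial Vowel Deletion: [ebezuzis] → [ebezzs]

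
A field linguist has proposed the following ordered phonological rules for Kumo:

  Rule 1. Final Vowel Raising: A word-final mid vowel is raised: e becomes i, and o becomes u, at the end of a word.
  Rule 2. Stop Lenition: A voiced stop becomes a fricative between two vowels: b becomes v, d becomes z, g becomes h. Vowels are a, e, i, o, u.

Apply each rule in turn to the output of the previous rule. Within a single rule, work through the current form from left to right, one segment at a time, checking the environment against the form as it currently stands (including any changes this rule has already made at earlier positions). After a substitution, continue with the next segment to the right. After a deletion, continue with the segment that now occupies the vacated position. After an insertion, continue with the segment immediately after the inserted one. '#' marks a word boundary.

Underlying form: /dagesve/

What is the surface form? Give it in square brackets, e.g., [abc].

[dahesvi]

Rule 1 Final Vowel Raising: [dagesve] → [dagesvi]
Rule 2 Stop Lenition: [dagesvi] → [dahesvi]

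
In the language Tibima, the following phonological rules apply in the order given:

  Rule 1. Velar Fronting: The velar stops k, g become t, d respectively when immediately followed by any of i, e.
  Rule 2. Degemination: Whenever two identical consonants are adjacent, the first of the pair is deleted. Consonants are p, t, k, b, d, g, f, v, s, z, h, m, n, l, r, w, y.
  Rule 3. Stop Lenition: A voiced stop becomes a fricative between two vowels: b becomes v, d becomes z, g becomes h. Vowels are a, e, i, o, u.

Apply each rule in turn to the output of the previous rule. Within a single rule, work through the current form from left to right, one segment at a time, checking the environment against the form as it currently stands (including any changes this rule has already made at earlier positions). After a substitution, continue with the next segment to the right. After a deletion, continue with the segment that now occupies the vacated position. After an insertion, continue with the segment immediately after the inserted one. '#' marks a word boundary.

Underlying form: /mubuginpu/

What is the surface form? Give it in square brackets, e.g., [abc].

[muvuzinpu]

Rule 1 Velar Fronting: [mubuginpu] → [mubudinpu]
Rule 2 Degemination: no change — [mubudinpu]
Rule 3 Stop Lenition: [mubudinpu] → [muvuzinpu]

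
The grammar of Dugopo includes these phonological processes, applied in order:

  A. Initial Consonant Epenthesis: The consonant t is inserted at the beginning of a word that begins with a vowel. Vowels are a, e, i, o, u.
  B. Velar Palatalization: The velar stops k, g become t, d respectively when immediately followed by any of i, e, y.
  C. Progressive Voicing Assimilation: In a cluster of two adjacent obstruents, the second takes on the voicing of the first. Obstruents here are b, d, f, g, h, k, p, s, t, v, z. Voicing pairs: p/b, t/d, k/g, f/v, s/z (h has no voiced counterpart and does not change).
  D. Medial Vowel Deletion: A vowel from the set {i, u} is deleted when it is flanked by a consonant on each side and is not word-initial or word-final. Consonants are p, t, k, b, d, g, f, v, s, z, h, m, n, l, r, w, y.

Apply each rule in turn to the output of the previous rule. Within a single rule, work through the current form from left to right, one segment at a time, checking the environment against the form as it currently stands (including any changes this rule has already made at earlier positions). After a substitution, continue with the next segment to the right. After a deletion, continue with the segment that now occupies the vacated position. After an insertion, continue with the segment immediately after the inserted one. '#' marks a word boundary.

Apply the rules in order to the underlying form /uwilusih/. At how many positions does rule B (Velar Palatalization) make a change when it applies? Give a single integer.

A Initial Consonant Epenthesis: [uwilusih] → [tuwilusih]
B Velar Palatalization: no change — [tuwilusih]
C Progressive Voicing Assimilation: no change — [tuwilusih]
D Medial Vowel Deletion: [tuwilusih] → [twlsh]
Rule B changed 0 position(s).

0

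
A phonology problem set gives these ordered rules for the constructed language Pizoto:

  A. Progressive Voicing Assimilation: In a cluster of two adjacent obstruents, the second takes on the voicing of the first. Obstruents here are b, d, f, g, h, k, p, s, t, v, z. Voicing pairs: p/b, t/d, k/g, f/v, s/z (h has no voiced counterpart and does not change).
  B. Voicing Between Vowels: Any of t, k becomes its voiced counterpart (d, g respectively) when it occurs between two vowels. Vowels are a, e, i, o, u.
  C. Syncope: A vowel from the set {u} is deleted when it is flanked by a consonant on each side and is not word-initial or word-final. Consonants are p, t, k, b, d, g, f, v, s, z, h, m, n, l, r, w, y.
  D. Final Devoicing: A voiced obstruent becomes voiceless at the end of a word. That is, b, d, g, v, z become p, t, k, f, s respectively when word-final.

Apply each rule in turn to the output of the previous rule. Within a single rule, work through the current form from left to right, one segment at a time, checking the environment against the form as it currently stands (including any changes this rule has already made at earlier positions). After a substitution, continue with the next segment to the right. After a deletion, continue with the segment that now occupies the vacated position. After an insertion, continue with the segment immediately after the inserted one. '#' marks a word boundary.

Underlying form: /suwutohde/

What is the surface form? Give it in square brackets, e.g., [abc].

[swdohte]

A Progressive Voicing Assimilation: [suwutohde] → [suwutohte]
B Voicing Between Vowels: [suwutohte] → [suwudohte]
C Syncope: [suwudohte] → [swdohte]
D Final Devoicing: no change — [swdohte]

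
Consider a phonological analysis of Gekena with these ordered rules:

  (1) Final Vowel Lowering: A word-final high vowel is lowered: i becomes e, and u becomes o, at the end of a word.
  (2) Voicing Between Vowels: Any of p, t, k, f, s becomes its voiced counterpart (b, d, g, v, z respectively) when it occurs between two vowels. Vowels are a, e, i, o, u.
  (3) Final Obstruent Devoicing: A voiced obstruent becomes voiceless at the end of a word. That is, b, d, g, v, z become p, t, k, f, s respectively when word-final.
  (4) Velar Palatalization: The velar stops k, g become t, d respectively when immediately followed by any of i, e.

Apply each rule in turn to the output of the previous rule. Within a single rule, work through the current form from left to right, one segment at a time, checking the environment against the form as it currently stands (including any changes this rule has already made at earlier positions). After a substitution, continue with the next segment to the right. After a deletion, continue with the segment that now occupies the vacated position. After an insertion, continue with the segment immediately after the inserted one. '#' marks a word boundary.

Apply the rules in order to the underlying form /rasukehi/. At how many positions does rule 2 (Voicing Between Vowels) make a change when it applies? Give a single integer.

2

(1) Final Vowel Lowering: [rasukehi] → [rasukehe]
(2) Voicing Between Vowels: [rasukehe] → [razugehe]
(3) Final Obstruent Devoicing: no change — [razugehe]
(4) Velar Palatalization: [razugehe] → [razudehe]
Rule 2 changed 2 position(s).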